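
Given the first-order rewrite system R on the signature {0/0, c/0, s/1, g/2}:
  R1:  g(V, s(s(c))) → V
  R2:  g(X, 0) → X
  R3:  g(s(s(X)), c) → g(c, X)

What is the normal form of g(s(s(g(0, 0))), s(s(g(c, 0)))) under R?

s(s(0))

1. g(s(s(g(0, 0))), s(s(g(c, 0))))  →  g(s(s(0)), s(s(g(c, 0))))   [R2 at 1.1.1]
2. g(s(s(0)), s(s(g(c, 0))))  →  g(s(s(0)), s(s(c)))   [R2 at 2.1.1]
3. g(s(s(0)), s(s(c)))  →  s(s(0))   [R1 at ε]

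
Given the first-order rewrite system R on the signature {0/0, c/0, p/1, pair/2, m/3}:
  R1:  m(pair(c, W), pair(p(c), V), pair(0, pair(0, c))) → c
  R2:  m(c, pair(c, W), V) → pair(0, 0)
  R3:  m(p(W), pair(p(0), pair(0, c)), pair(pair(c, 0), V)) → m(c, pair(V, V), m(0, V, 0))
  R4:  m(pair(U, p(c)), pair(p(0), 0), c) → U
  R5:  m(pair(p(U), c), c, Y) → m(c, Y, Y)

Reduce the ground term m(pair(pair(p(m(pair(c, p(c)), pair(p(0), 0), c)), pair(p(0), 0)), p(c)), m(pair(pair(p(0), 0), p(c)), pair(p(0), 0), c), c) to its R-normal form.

pair(p(c), pair(p(0), 0))

1. m(pair(pair(p(m(pair(c, p(c)), pair(p(0), 0), c)), pair(p(0), 0)), p(c)), m(pair(pair(p(0), 0), p(c)), pair(p(0), 0), c), c)  →  m(pair(pair(p(c), pair(p(0), 0)), p(c)), m(pair(pair(p(0), 0), p(c)), pair(p(0), 0), c), c)   [R4 at 1.1.1.1]
2. m(pair(pair(p(c), pair(p(0), 0)), p(c)), m(pair(pair(p(0), 0), p(c)), pair(p(0), 0), c), c)  →  m(pair(pair(p(c), pair(p(0), 0)), p(c)), pair(p(0), 0), c)   [R4 at 2]
3. m(pair(pair(p(c), pair(p(0), 0)), p(c)), pair(p(0), 0), c)  →  pair(p(c), pair(p(0), 0))   [R4 at ε]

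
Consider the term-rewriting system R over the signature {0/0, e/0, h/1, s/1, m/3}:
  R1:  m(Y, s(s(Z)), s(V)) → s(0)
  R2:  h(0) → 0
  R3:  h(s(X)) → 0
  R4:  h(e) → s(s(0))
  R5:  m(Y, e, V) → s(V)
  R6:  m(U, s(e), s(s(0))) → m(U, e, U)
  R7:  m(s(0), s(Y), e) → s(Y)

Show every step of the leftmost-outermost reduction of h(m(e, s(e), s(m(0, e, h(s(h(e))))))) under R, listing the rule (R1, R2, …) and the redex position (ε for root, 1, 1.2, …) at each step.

1. h(m(e, s(e), s(m(0, e, h(s(h(e)))))))  →  h(m(e, s(e), s(s(h(s(h(e)))))))   [R5 at 1.3.1]
2. h(m(e, s(e), s(s(h(s(h(e)))))))  →  h(m(e, s(e), s(s(0))))   [R3 at 1.3.1.1]
3. h(m(e, s(e), s(s(0))))  →  h(m(e, e, e))   [R6 at 1]
4. h(m(e, e, e))  →  h(s(e))   [R5 at 1]
5. h(s(e))  →  0   [R3 at ε]

0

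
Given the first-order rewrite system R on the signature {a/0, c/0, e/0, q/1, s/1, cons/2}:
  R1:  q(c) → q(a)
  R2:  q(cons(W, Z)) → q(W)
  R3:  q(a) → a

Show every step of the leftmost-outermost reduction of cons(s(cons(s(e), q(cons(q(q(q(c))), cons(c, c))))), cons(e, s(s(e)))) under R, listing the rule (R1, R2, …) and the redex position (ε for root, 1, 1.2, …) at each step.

1. cons(s(cons(s(e), q(cons(q(q(q(c))), cons(c, c))))), cons(e, s(s(e))))  →  cons(s(cons(s(e), q(q(q(q(c)))))), cons(e, s(s(e))))   [R2 at 1.1.2]
2. cons(s(cons(s(e), q(q(q(q(c)))))), cons(e, s(s(e))))  →  cons(s(cons(s(e), q(q(q(q(a)))))), cons(e, s(s(e))))   [R1 at 1.1.2.1.1.1]
3. cons(s(cons(s(e), q(q(q(q(a)))))), cons(e, s(s(e))))  →  cons(s(cons(s(e), q(q(q(a))))), cons(e, s(s(e))))   [R3 at 1.1.2.1.1.1]
4. cons(s(cons(s(e), q(q(q(a))))), cons(e, s(s(e))))  →  cons(s(cons(s(e), q(q(a)))), cons(e, s(s(e))))   [R3 at 1.1.2.1.1]
5. cons(s(cons(s(e), q(q(a)))), cons(e, s(s(e))))  →  cons(s(cons(s(e), q(a))), cons(e, s(s(e))))   [R3 at 1.1.2.1]
6. cons(s(cons(s(e), q(a))), cons(e, s(s(e))))  →  cons(s(cons(s(e), a)), cons(e, s(s(e))))   [R3 at 1.1.2]

cons(s(cons(s(e), a)), cons(e, s(s(e))))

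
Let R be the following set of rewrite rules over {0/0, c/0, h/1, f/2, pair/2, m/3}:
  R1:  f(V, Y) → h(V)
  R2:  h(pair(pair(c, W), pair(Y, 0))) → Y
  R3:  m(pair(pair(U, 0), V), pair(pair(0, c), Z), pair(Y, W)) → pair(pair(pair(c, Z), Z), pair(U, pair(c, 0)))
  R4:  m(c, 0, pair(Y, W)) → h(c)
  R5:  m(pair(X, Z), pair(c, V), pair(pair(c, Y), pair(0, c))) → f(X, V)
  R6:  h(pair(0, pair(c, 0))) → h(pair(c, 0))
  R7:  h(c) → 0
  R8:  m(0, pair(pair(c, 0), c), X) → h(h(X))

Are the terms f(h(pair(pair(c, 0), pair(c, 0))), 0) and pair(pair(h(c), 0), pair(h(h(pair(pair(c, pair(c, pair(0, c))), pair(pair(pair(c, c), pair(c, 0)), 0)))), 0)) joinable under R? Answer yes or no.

no — NF(t₁) = 0, NF(t₂) = pair(pair(0, 0), pair(c, 0))

Reduce t₁ = f(h(pair(pair(c, 0), pair(c, 0))), 0):
1. f(h(pair(pair(c, 0), pair(c, 0))), 0)  →  h(h(pair(pair(c, 0), pair(c, 0))))   [R1 at ε]
2. h(h(pair(pair(c, 0), pair(c, 0))))  →  h(c)   [R2 at 1]
3. h(c)  →  0   [R7 at ε]

Reduce t₂ = pair(pair(h(c), 0), pair(h(h(pair(pair(c, pair(c, pair(0, c))), pair(pair(pair(c, c), pair(c, 0)), 0)))), 0)):
1. pair(pair(h(c), 0), pair(h(h(pair(pair(c, pair(c, pair(0, c))), pair(pair(pair(c, c), pair(c, 0)), 0)))), 0))  →  pair(pair(0, 0), pair(h(h(pair(pair(c, pair(c, pair(0, c))), pair(pair(pair(c, c), pair(c, 0)), 0)))), 0))   [R7 at 1.1]
2. pair(pair(0, 0), pair(h(h(pair(pair(c, pair(c, pair(0, c))), pair(pair(pair(c, c), pair(c, 0)), 0)))), 0))  →  pair(pair(0, 0), pair(h(pair(pair(c, c), pair(c, 0))), 0))   [R2 at 2.1.1]
3. pair(pair(0, 0), pair(h(pair(pair(c, c), pair(c, 0))), 0))  →  pair(pair(0, 0), pair(c, 0))   [R2 at 2.1]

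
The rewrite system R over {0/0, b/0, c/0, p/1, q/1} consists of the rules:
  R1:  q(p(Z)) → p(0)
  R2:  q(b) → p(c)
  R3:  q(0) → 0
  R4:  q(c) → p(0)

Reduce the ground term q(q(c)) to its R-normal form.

1. q(q(c))  →  q(p(0))   [R4 at 1]
2. q(p(0))  →  p(0)   [R1 at ε]

p(0)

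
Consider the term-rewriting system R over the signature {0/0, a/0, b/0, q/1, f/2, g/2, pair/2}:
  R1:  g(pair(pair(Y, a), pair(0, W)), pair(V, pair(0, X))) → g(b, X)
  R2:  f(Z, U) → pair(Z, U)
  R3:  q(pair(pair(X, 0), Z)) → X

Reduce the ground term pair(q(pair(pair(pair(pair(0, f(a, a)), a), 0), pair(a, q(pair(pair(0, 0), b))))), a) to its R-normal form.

1. pair(q(pair(pair(pair(pair(0, f(a, a)), a), 0), pair(a, q(pair(pair(0, 0), b))))), a)  →  pair(pair(pair(0, f(a, a)), a), a)   [R3 at 1]
2. pair(pair(pair(0, f(a, a)), a), a)  →  pair(pair(pair(0, pair(a, a)), a), a)   [R2 at 1.1.2]

pair(pair(pair(0, pair(a, a)), a), a)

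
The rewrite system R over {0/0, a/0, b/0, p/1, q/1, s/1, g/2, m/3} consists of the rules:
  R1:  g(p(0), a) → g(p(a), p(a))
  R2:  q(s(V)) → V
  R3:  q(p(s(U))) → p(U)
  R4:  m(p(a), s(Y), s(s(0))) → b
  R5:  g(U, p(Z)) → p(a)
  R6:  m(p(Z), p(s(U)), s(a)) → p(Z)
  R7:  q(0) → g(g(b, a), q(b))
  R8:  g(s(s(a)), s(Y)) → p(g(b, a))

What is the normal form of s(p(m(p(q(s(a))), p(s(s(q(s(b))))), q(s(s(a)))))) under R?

s(p(p(a)))

1. s(p(m(p(q(s(a))), p(s(s(q(s(b))))), q(s(s(a))))))  →  s(p(m(p(a), p(s(s(q(s(b))))), q(s(s(a))))))   [R2 at 1.1.1.1]
2. s(p(m(p(a), p(s(s(q(s(b))))), q(s(s(a))))))  →  s(p(m(p(a), p(s(s(b))), q(s(s(a))))))   [R2 at 1.1.2.1.1.1]
3. s(p(m(p(a), p(s(s(b))), q(s(s(a))))))  →  s(p(m(p(a), p(s(s(b))), s(a))))   [R2 at 1.1.3]
4. s(p(m(p(a), p(s(s(b))), s(a))))  →  s(p(p(a)))   [R6 at 1.1]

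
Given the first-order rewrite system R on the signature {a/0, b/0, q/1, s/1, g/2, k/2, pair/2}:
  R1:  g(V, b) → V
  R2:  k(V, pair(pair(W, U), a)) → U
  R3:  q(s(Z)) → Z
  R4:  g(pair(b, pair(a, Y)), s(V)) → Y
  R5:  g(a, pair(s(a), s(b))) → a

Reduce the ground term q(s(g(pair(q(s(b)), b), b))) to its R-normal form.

1. q(s(g(pair(q(s(b)), b), b)))  →  g(pair(q(s(b)), b), b)   [R3 at ε]
2. g(pair(q(s(b)), b), b)  →  pair(q(s(b)), b)   [R1 at ε]
3. pair(q(s(b)), b)  →  pair(b, b)   [R3 at 1]

pair(b, b)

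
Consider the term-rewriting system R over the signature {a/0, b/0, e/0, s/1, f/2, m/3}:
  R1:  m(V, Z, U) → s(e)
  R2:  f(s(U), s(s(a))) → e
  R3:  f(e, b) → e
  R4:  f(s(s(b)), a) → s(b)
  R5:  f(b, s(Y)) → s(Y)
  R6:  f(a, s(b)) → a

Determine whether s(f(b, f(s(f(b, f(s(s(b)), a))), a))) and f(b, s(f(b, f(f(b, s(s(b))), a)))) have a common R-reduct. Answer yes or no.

yes — NF(t₁) = s(s(b)), NF(t₂) = s(s(b))

Reduce t₁ = s(f(b, f(s(f(b, f(s(s(b)), a))), a))):
1. s(f(b, f(s(f(b, f(s(s(b)), a))), a)))  →  s(f(b, f(s(f(b, s(b))), a)))   [R4 at 1.2.1.1.2]
2. s(f(b, f(s(f(b, s(b))), a)))  →  s(f(b, f(s(s(b)), a)))   [R5 at 1.2.1.1]
3. s(f(b, f(s(s(b)), a)))  →  s(f(b, s(b)))   [R4 at 1.2]
4. s(f(b, s(b)))  →  s(s(b))   [R5 at 1]

Reduce t₂ = f(b, s(f(b, f(f(b, s(s(b))), a)))):
1. f(b, s(f(b, f(f(b, s(s(b))), a))))  →  s(f(b, f(f(b, s(s(b))), a)))   [R5 at ε]
2. s(f(b, f(f(b, s(s(b))), a)))  →  s(f(b, f(s(s(b)), a)))   [R5 at 1.2.1]
3. s(f(b, f(s(s(b)), a)))  →  s(f(b, s(b)))   [R4 at 1.2]
4. s(f(b, s(b)))  →  s(s(b))   [R5 at 1]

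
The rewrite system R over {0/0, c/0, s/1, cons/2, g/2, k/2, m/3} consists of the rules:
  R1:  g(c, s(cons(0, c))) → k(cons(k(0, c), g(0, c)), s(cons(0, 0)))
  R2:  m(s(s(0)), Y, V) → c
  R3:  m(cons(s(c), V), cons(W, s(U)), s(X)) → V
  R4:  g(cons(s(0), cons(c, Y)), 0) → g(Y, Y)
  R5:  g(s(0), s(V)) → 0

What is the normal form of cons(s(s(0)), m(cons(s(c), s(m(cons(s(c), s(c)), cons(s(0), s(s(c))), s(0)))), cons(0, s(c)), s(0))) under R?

1. cons(s(s(0)), m(cons(s(c), s(m(cons(s(c), s(c)), cons(s(0), s(s(c))), s(0)))), cons(0, s(c)), s(0)))  →  cons(s(s(0)), s(m(cons(s(c), s(c)), cons(s(0), s(s(c))), s(0))))   [R3 at 2]
2. cons(s(s(0)), s(m(cons(s(c), s(c)), cons(s(0), s(s(c))), s(0))))  →  cons(s(s(0)), s(s(c)))   [R3 at 2.1]

cons(s(s(0)), s(s(c)))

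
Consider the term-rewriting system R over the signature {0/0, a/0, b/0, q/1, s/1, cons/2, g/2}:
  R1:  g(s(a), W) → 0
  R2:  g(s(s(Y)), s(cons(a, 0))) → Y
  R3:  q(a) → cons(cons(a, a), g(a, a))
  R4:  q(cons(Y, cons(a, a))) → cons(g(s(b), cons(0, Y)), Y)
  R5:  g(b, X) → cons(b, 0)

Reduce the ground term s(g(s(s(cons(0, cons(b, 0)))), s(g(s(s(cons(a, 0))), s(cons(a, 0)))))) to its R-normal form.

1. s(g(s(s(cons(0, cons(b, 0)))), s(g(s(s(cons(a, 0))), s(cons(a, 0))))))  →  s(g(s(s(cons(0, cons(b, 0)))), s(cons(a, 0))))   [R2 at 1.2.1]
2. s(g(s(s(cons(0, cons(b, 0)))), s(cons(a, 0))))  →  s(cons(0, cons(b, 0)))   [R2 at 1]

s(cons(0, cons(b, 0)))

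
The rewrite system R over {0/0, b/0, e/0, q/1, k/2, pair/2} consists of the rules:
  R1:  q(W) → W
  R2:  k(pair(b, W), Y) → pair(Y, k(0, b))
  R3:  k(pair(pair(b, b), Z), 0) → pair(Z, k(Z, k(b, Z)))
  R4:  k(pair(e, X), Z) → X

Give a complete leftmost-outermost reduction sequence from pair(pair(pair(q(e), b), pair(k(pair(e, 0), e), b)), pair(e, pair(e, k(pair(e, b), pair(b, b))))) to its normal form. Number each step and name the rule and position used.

1. pair(pair(pair(q(e), b), pair(k(pair(e, 0), e), b)), pair(e, pair(e, k(pair(e, b), pair(b, b)))))  →  pair(pair(pair(e, b), pair(k(pair(e, 0), e), b)), pair(e, pair(e, k(pair(e, b), pair(b, b)))))   [R1 at 1.1.1]
2. pair(pair(pair(e, b), pair(k(pair(e, 0), e), b)), pair(e, pair(e, k(pair(e, b), pair(b, b)))))  →  pair(pair(pair(e, b), pair(0, b)), pair(e, pair(e, k(pair(e, b), pair(b, b)))))   [R4 at 1.2.1]
3. pair(pair(pair(e, b), pair(0, b)), pair(e, pair(e, k(pair(e, b), pair(b, b)))))  →  pair(pair(pair(e, b), pair(0, b)), pair(e, pair(e, b)))   [R4 at 2.2.2]

pair(pair(pair(e, b), pair(0, b)), pair(e, pair(e, b)))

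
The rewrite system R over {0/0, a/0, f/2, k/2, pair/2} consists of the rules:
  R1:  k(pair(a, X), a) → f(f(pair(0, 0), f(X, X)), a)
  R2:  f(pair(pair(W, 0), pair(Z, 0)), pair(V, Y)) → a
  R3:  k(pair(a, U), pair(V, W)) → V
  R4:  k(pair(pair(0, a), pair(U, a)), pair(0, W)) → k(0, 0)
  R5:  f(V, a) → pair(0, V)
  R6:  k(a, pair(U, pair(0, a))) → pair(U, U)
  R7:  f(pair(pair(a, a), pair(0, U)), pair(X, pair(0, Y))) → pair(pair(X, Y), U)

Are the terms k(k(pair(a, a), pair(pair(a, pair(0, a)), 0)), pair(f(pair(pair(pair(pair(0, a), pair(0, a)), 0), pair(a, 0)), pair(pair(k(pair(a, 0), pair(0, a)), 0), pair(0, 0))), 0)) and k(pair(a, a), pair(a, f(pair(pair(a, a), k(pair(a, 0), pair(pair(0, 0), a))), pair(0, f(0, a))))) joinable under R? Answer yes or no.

Reduce t₁ = k(k(pair(a, a), pair(pair(a, pair(0, a)), 0)), pair(f(pair(pair(pair(pair(0, a), pair(0, a)), 0), pair(a, 0)), pair(pair(k(pair(a, 0), pair(0, a)), 0), pair(0, 0))), 0)):
1. k(k(pair(a, a), pair(pair(a, pair(0, a)), 0)), pair(f(pair(pair(pair(pair(0, a), pair(0, a)), 0), pair(a, 0)), pair(pair(k(pair(a, 0), pair(0, a)), 0), pair(0, 0))), 0))  →  k(pair(a, pair(0, a)), pair(f(pair(pair(pair(pair(0, a), pair(0, a)), 0), pair(a, 0)), pair(pair(k(pair(a, 0), pair(0, a)), 0), pair(0, 0))), 0))   [R3 at 1]
2. k(pair(a, pair(0, a)), pair(f(pair(pair(pair(pair(0, a), pair(0, a)), 0), pair(a, 0)), pair(pair(k(pair(a, 0), pair(0, a)), 0), pair(0, 0))), 0))  →  f(pair(pair(pair(pair(0, a), pair(0, a)), 0), pair(a, 0)), pair(pair(k(pair(a, 0), pair(0, a)), 0), pair(0, 0)))   [R3 at ε]
3. f(pair(pair(pair(pair(0, a), pair(0, a)), 0), pair(a, 0)), pair(pair(k(pair(a, 0), pair(0, a)), 0), pair(0, 0)))  →  a   [R2 at ε]

Reduce t₂ = k(pair(a, a), pair(a, f(pair(pair(a, a), k(pair(a, 0), pair(pair(0, 0), a))), pair(0, f(0, a))))):
1. k(pair(a, a), pair(a, f(pair(pair(a, a), k(pair(a, 0), pair(pair(0, 0), a))), pair(0, f(0, a)))))  →  a   [R3 at ε]

yes — NF(t₁) = a, NF(t₂) = a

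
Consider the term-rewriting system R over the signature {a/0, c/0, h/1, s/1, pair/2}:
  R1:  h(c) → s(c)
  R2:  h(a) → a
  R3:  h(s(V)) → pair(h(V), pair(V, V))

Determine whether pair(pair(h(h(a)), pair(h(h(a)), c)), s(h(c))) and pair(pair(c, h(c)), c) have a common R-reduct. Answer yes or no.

Reduce t₁ = pair(pair(h(h(a)), pair(h(h(a)), c)), s(h(c))):
1. pair(pair(h(h(a)), pair(h(h(a)), c)), s(h(c)))  →  pair(pair(h(a), pair(h(h(a)), c)), s(h(c)))   [R2 at 1.1.1]
2. pair(pair(h(a), pair(h(h(a)), c)), s(h(c)))  →  pair(pair(a, pair(h(h(a)), c)), s(h(c)))   [R2 at 1.1]
3. pair(pair(a, pair(h(h(a)), c)), s(h(c)))  →  pair(pair(a, pair(h(a), c)), s(h(c)))   [R2 at 1.2.1.1]
4. pair(pair(a, pair(h(a), c)), s(h(c)))  →  pair(pair(a, pair(a, c)), s(h(c)))   [R2 at 1.2.1]
5. pair(pair(a, pair(a, c)), s(h(c)))  →  pair(pair(a, pair(a, c)), s(s(c)))   [R1 at 2.1]

Reduce t₂ = pair(pair(c, h(c)), c):
1. pair(pair(c, h(c)), c)  →  pair(pair(c, s(c)), c)   [R1 at 1.2]

no — NF(t₁) = pair(pair(a, pair(a, c)), s(s(c))), NF(t₂) = pair(pair(c, s(c)), c)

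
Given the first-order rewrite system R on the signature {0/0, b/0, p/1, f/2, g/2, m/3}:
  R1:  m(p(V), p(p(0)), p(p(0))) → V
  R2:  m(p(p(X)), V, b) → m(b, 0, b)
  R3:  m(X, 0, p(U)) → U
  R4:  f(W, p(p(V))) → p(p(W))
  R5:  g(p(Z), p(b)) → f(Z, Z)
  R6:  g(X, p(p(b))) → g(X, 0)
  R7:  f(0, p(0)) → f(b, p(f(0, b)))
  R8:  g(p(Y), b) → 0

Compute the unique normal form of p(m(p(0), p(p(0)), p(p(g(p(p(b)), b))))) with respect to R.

1. p(m(p(0), p(p(0)), p(p(g(p(p(b)), b)))))  →  p(m(p(0), p(p(0)), p(p(0))))   [R8 at 1.3.1.1]
2. p(m(p(0), p(p(0)), p(p(0))))  →  p(0)   [R1 at 1]

p(0)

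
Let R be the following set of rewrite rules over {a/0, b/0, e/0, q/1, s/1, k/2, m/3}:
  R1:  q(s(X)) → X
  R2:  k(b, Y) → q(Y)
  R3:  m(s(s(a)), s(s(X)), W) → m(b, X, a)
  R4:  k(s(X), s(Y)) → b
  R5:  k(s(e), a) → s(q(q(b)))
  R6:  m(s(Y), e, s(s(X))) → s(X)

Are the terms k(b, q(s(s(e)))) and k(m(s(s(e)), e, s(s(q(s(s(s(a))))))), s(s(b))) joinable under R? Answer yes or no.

Reduce t₁ = k(b, q(s(s(e)))):
1. k(b, q(s(s(e))))  →  q(q(s(s(e))))   [R2 at ε]
2. q(q(s(s(e))))  →  q(s(e))   [R1 at 1]
3. q(s(e))  →  e   [R1 at ε]

Reduce t₂ = k(m(s(s(e)), e, s(s(q(s(s(s(a))))))), s(s(b))):
1. k(m(s(s(e)), e, s(s(q(s(s(s(a))))))), s(s(b)))  →  k(s(q(s(s(s(a))))), s(s(b)))   [R6 at 1]
2. k(s(q(s(s(s(a))))), s(s(b)))  →  b   [R4 at ε]

no — NF(t₁) = e, NF(t₂) = b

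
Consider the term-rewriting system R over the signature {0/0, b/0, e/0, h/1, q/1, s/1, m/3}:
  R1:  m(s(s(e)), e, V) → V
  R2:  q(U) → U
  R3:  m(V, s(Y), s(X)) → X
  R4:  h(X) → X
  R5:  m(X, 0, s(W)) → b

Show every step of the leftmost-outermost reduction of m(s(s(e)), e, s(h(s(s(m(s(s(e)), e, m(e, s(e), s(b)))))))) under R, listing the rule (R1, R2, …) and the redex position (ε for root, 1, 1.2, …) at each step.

s(s(s(b)))

1. m(s(s(e)), e, s(h(s(s(m(s(s(e)), e, m(e, s(e), s(b))))))))  →  s(h(s(s(m(s(s(e)), e, m(e, s(e), s(b)))))))   [R1 at ε]
2. s(h(s(s(m(s(s(e)), e, m(e, s(e), s(b)))))))  →  s(s(s(m(s(s(e)), e, m(e, s(e), s(b))))))   [R4 at 1]
3. s(s(s(m(s(s(e)), e, m(e, s(e), s(b))))))  →  s(s(s(m(e, s(e), s(b)))))   [R1 at 1.1.1]
4. s(s(s(m(e, s(e), s(b)))))  →  s(s(s(b)))   [R3 at 1.1.1]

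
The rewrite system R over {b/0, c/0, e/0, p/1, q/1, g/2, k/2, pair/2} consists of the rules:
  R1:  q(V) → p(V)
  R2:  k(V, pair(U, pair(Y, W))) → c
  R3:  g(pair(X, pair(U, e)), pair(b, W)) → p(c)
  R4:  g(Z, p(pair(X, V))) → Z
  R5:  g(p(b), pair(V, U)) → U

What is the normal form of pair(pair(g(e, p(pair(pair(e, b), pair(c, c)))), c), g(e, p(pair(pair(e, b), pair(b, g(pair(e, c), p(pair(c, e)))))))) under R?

pair(pair(e, c), e)

1. pair(pair(g(e, p(pair(pair(e, b), pair(c, c)))), c), g(e, p(pair(pair(e, b), pair(b, g(pair(e, c), p(pair(c, e))))))))  →  pair(pair(e, c), g(e, p(pair(pair(e, b), pair(b, g(pair(e, c), p(pair(c, e))))))))   [R4 at 1.1]
2. pair(pair(e, c), g(e, p(pair(pair(e, b), pair(b, g(pair(e, c), p(pair(c, e))))))))  →  pair(pair(e, c), e)   [R4 at 2]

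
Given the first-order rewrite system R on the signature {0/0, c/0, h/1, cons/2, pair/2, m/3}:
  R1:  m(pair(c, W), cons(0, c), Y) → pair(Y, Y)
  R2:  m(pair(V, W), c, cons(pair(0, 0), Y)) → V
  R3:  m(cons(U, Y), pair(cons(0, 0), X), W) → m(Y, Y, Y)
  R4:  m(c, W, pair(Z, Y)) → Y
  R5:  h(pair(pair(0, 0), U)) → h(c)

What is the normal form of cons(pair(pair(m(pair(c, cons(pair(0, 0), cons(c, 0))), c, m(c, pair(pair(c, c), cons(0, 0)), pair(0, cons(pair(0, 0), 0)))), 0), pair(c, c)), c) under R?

1. cons(pair(pair(m(pair(c, cons(pair(0, 0), cons(c, 0))), c, m(c, pair(pair(c, c), cons(0, 0)), pair(0, cons(pair(0, 0), 0)))), 0), pair(c, c)), c)  →  cons(pair(pair(m(pair(c, cons(pair(0, 0), cons(c, 0))), c, cons(pair(0, 0), 0)), 0), pair(c, c)), c)   [R4 at 1.1.1.3]
2. cons(pair(pair(m(pair(c, cons(pair(0, 0), cons(c, 0))), c, cons(pair(0, 0), 0)), 0), pair(c, c)), c)  →  cons(pair(pair(c, 0), pair(c, c)), c)   [R2 at 1.1.1]

cons(pair(pair(c, 0), pair(c, c)), c)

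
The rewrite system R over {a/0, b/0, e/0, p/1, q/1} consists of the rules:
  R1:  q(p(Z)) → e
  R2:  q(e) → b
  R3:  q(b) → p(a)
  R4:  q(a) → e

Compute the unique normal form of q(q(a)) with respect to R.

b

1. q(q(a))  →  q(e)   [R4 at 1]
2. q(e)  →  b   [R2 at ε]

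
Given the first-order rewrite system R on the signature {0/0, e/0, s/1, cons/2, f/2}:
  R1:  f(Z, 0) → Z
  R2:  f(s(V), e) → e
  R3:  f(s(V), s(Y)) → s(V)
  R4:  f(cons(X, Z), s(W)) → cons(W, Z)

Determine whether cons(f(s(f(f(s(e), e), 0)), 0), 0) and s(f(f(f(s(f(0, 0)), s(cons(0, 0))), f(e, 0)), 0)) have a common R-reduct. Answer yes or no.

no — NF(t₁) = cons(s(e), 0), NF(t₂) = s(e)

Reduce t₁ = cons(f(s(f(f(s(e), e), 0)), 0), 0):
1. cons(f(s(f(f(s(e), e), 0)), 0), 0)  →  cons(s(f(f(s(e), e), 0)), 0)   [R1 at 1]
2. cons(s(f(f(s(e), e), 0)), 0)  →  cons(s(f(s(e), e)), 0)   [R1 at 1.1]
3. cons(s(f(s(e), e)), 0)  →  cons(s(e), 0)   [R2 at 1.1]

Reduce t₂ = s(f(f(f(s(f(0, 0)), s(cons(0, 0))), f(e, 0)), 0)):
1. s(f(f(f(s(f(0, 0)), s(cons(0, 0))), f(e, 0)), 0))  →  s(f(f(s(f(0, 0)), s(cons(0, 0))), f(e, 0)))   [R1 at 1]
2. s(f(f(s(f(0, 0)), s(cons(0, 0))), f(e, 0)))  →  s(f(s(f(0, 0)), f(e, 0)))   [R3 at 1.1]
3. s(f(s(f(0, 0)), f(e, 0)))  →  s(f(s(0), f(e, 0)))   [R1 at 1.1.1]
4. s(f(s(0), f(e, 0)))  →  s(f(s(0), e))   [R1 at 1.2]
5. s(f(s(0), e))  →  s(e)   [R2 at 1]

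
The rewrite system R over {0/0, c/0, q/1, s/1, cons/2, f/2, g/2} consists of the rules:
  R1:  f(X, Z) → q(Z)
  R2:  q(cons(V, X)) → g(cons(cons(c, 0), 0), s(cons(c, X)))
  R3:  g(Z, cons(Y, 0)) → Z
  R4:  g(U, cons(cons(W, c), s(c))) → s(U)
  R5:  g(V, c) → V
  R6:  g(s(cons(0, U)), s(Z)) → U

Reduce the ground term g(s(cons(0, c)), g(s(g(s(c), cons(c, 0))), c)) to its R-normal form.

c

1. g(s(cons(0, c)), g(s(g(s(c), cons(c, 0))), c))  →  g(s(cons(0, c)), s(g(s(c), cons(c, 0))))   [R5 at 2]
2. g(s(cons(0, c)), s(g(s(c), cons(c, 0))))  →  c   [R6 at ε]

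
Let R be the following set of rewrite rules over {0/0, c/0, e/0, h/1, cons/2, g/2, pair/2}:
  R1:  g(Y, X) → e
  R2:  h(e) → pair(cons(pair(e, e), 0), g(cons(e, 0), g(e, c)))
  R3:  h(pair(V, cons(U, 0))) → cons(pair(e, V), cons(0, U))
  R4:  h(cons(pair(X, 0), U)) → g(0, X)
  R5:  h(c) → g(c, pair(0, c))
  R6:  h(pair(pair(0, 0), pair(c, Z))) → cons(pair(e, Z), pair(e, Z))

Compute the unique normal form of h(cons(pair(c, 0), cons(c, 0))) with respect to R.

e

1. h(cons(pair(c, 0), cons(c, 0)))  →  g(0, c)   [R4 at ε]
2. g(0, c)  →  e   [R1 at ε]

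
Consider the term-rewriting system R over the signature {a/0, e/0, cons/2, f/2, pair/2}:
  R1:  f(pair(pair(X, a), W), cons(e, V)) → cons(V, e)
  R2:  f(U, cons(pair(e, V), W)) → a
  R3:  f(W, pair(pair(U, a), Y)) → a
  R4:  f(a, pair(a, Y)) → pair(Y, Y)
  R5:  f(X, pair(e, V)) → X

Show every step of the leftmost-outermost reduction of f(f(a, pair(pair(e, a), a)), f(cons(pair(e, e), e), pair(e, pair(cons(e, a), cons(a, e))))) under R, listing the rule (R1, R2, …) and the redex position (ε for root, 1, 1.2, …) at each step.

1. f(f(a, pair(pair(e, a), a)), f(cons(pair(e, e), e), pair(e, pair(cons(e, a), cons(a, e)))))  →  f(a, f(cons(pair(e, e), e), pair(e, pair(cons(e, a), cons(a, e)))))   [R3 at 1]
2. f(a, f(cons(pair(e, e), e), pair(e, pair(cons(e, a), cons(a, e)))))  →  f(a, cons(pair(e, e), e))   [R5 at 2]
3. f(a, cons(pair(e, e), e))  →  a   [R2 at ε]

a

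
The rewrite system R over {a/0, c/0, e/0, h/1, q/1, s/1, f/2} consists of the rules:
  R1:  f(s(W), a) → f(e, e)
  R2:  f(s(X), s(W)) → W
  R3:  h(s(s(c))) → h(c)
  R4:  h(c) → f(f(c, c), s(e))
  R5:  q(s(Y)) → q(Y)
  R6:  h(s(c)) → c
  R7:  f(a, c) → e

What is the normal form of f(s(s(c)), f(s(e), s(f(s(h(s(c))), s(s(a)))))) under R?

1. f(s(s(c)), f(s(e), s(f(s(h(s(c))), s(s(a))))))  →  f(s(s(c)), f(s(h(s(c))), s(s(a))))   [R2 at 2]
2. f(s(s(c)), f(s(h(s(c))), s(s(a))))  →  f(s(s(c)), s(a))   [R2 at 2]
3. f(s(s(c)), s(a))  →  a   [R2 at ε]

a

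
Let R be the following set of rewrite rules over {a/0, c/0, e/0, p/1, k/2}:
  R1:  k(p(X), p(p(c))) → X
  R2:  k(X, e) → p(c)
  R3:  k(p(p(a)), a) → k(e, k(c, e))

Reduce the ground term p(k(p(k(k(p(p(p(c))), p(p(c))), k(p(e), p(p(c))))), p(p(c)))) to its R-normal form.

p(p(c))

1. p(k(p(k(k(p(p(p(c))), p(p(c))), k(p(e), p(p(c))))), p(p(c))))  →  p(k(k(p(p(p(c))), p(p(c))), k(p(e), p(p(c)))))   [R1 at 1]
2. p(k(k(p(p(p(c))), p(p(c))), k(p(e), p(p(c)))))  →  p(k(p(p(c)), k(p(e), p(p(c)))))   [R1 at 1.1]
3. p(k(p(p(c)), k(p(e), p(p(c)))))  →  p(k(p(p(c)), e))   [R1 at 1.2]
4. p(k(p(p(c)), e))  →  p(p(c))   [R2 at 1]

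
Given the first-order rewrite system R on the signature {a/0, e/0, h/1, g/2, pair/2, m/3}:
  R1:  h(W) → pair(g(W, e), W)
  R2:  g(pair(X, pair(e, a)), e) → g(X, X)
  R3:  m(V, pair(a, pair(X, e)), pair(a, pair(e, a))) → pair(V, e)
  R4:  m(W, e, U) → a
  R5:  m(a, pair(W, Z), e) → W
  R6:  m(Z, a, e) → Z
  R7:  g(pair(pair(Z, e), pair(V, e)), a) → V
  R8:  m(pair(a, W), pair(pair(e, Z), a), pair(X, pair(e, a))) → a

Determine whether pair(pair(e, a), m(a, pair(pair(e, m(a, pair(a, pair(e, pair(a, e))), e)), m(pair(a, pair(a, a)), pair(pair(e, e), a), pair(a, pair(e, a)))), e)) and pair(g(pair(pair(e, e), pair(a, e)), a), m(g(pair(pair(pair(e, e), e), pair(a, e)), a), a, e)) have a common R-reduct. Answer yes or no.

Reduce t₁ = pair(pair(e, a), m(a, pair(pair(e, m(a, pair(a, pair(e, pair(a, e))), e)), m(pair(a, pair(a, a)), pair(pair(e, e), a), pair(a, pair(e, a)))), e)):
1. pair(pair(e, a), m(a, pair(pair(e, m(a, pair(a, pair(e, pair(a, e))), e)), m(pair(a, pair(a, a)), pair(pair(e, e), a), pair(a, pair(e, a)))), e))  →  pair(pair(e, a), pair(e, m(a, pair(a, pair(e, pair(a, e))), e)))   [R5 at 2]
2. pair(pair(e, a), pair(e, m(a, pair(a, pair(e, pair(a, e))), e)))  →  pair(pair(e, a), pair(e, a))   [R5 at 2.2]

Reduce t₂ = pair(g(pair(pair(e, e), pair(a, e)), a), m(g(pair(pair(pair(e, e), e), pair(a, e)), a), a, e)):
1. pair(g(pair(pair(e, e), pair(a, e)), a), m(g(pair(pair(pair(e, e), e), pair(a, e)), a), a, e))  →  pair(a, m(g(pair(pair(pair(e, e), e), pair(a, e)), a), a, e))   [R7 at 1]
2. pair(a, m(g(pair(pair(pair(e, e), e), pair(a, e)), a), a, e))  →  pair(a, g(pair(pair(pair(e, e), e), pair(a, e)), a))   [R6 at 2]
3. pair(a, g(pair(pair(pair(e, e), e), pair(a, e)), a))  →  pair(a, a)   [R7 at 2]

no — NF(t₁) = pair(pair(e, a), pair(e, a)), NF(t₂) = pair(a, a)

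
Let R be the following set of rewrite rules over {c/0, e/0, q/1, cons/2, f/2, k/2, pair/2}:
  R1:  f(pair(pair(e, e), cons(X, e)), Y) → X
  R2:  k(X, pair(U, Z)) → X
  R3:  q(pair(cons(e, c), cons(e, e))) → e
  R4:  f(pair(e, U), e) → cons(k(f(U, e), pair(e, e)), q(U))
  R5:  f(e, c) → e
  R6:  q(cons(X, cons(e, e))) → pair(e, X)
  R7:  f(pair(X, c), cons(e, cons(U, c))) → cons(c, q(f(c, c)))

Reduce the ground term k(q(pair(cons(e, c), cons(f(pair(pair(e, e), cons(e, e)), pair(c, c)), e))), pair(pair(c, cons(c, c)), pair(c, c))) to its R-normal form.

1. k(q(pair(cons(e, c), cons(f(pair(pair(e, e), cons(e, e)), pair(c, c)), e))), pair(pair(c, cons(c, c)), pair(c, c)))  →  q(pair(cons(e, c), cons(f(pair(pair(e, e), cons(e, e)), pair(c, c)), e)))   [R2 at ε]
2. q(pair(cons(e, c), cons(f(pair(pair(e, e), cons(e, e)), pair(c, c)), e)))  →  q(pair(cons(e, c), cons(e, e)))   [R1 at 1.2.1]
3. q(pair(cons(e, c), cons(e, e)))  →  e   [R3 at ε]

e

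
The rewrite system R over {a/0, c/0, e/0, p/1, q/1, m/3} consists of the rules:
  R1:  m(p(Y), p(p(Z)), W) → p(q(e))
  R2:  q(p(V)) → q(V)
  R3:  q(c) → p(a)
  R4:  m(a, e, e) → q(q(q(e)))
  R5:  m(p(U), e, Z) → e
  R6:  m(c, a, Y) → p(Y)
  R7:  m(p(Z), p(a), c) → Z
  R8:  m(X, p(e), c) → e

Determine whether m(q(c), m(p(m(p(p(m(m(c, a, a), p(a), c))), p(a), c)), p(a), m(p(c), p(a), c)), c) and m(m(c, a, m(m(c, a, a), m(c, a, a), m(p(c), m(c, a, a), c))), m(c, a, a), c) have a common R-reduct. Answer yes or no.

yes — NF(t₁) = a, NF(t₂) = a

Reduce t₁ = m(q(c), m(p(m(p(p(m(m(c, a, a), p(a), c))), p(a), c)), p(a), m(p(c), p(a), c)), c):
1. m(q(c), m(p(m(p(p(m(m(c, a, a), p(a), c))), p(a), c)), p(a), m(p(c), p(a), c)), c)  →  m(p(a), m(p(m(p(p(m(m(c, a, a), p(a), c))), p(a), c)), p(a), m(p(c), p(a), c)), c)   [R3 at 1]
2. m(p(a), m(p(m(p(p(m(m(c, a, a), p(a), c))), p(a), c)), p(a), m(p(c), p(a), c)), c)  →  m(p(a), m(p(p(m(m(c, a, a), p(a), c))), p(a), m(p(c), p(a), c)), c)   [R7 at 2.1.1]
3. m(p(a), m(p(p(m(m(c, a, a), p(a), c))), p(a), m(p(c), p(a), c)), c)  →  m(p(a), m(p(p(m(p(a), p(a), c))), p(a), m(p(c), p(a), c)), c)   [R6 at 2.1.1.1.1]
4. m(p(a), m(p(p(m(p(a), p(a), c))), p(a), m(p(c), p(a), c)), c)  →  m(p(a), m(p(p(a)), p(a), m(p(c), p(a), c)), c)   [R7 at 2.1.1.1]
5. m(p(a), m(p(p(a)), p(a), m(p(c), p(a), c)), c)  →  m(p(a), m(p(p(a)), p(a), c), c)   [R7 at 2.3]
6. m(p(a), m(p(p(a)), p(a), c), c)  →  m(p(a), p(a), c)   [R7 at 2]
7. m(p(a), p(a), c)  →  a   [R7 at ε]

Reduce t₂ = m(m(c, a, m(m(c, a, a), m(c, a, a), m(p(c), m(c, a, a), c))), m(c, a, a), c):
1. m(m(c, a, m(m(c, a, a), m(c, a, a), m(p(c), m(c, a, a), c))), m(c, a, a), c)  →  m(p(m(m(c, a, a), m(c, a, a), m(p(c), m(c, a, a), c))), m(c, a, a), c)   [R6 at 1]
2. m(p(m(m(c, a, a), m(c, a, a), m(p(c), m(c, a, a), c))), m(c, a, a), c)  →  m(p(m(p(a), m(c, a, a), m(p(c), m(c, a, a), c))), m(c, a, a), c)   [R6 at 1.1.1]
3. m(p(m(p(a), m(c, a, a), m(p(c), m(c, a, a), c))), m(c, a, a), c)  →  m(p(m(p(a), p(a), m(p(c), m(c, a, a), c))), m(c, a, a), c)   [R6 at 1.1.2]
4. m(p(m(p(a), p(a), m(p(c), m(c, a, a), c))), m(c, a, a), c)  →  m(p(m(p(a), p(a), m(p(c), p(a), c))), m(c, a, a), c)   [R6 at 1.1.3.2]
5. m(p(m(p(a), p(a), m(p(c), p(a), c))), m(c, a, a), c)  →  m(p(m(p(a), p(a), c)), m(c, a, a), c)   [R7 at 1.1.3]
6. m(p(m(p(a), p(a), c)), m(c, a, a), c)  →  m(p(a), m(c, a, a), c)   [R7 at 1.1]
7. m(p(a), m(c, a, a), c)  →  m(p(a), p(a), c)   [R6 at 2]
8. m(p(a), p(a), c)  →  a   [R7 at ε]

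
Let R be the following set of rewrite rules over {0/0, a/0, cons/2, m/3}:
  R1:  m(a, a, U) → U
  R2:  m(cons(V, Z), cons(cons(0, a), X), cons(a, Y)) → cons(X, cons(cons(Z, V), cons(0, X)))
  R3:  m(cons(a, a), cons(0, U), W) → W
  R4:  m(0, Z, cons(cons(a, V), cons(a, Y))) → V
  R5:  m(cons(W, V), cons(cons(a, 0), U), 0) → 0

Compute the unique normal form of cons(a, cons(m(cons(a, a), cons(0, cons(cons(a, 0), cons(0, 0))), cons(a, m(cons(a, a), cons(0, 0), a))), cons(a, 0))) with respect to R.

1. cons(a, cons(m(cons(a, a), cons(0, cons(cons(a, 0), cons(0, 0))), cons(a, m(cons(a, a), cons(0, 0), a))), cons(a, 0)))  →  cons(a, cons(cons(a, m(cons(a, a), cons(0, 0), a)), cons(a, 0)))   [R3 at 2.1]
2. cons(a, cons(cons(a, m(cons(a, a), cons(0, 0), a)), cons(a, 0)))  →  cons(a, cons(cons(a, a), cons(a, 0)))   [R3 at 2.1.2]

cons(a, cons(cons(a, a), cons(a, 0)))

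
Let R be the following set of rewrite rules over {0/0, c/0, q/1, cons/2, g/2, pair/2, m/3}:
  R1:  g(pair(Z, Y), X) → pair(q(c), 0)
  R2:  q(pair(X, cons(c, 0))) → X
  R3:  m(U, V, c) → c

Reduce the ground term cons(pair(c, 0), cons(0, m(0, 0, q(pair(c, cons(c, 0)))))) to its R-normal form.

cons(pair(c, 0), cons(0, c))

1. cons(pair(c, 0), cons(0, m(0, 0, q(pair(c, cons(c, 0))))))  →  cons(pair(c, 0), cons(0, m(0, 0, c)))   [R2 at 2.2.3]
2. cons(pair(c, 0), cons(0, m(0, 0, c)))  →  cons(pair(c, 0), cons(0, c))   [R3 at 2.2]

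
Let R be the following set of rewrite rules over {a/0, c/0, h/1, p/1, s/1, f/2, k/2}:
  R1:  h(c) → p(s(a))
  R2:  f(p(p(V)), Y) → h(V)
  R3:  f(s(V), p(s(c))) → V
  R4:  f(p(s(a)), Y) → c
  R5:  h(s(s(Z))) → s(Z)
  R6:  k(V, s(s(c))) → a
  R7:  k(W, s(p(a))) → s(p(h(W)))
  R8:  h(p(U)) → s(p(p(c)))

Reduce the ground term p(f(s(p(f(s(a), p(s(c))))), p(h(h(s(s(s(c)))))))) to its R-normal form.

1. p(f(s(p(f(s(a), p(s(c))))), p(h(h(s(s(s(c))))))))  →  p(f(s(p(a)), p(h(h(s(s(s(c))))))))   [R3 at 1.1.1.1]
2. p(f(s(p(a)), p(h(h(s(s(s(c))))))))  →  p(f(s(p(a)), p(h(s(s(c))))))   [R5 at 1.2.1.1]
3. p(f(s(p(a)), p(h(s(s(c))))))  →  p(f(s(p(a)), p(s(c))))   [R5 at 1.2.1]
4. p(f(s(p(a)), p(s(c))))  →  p(p(a))   [R3 at 1]

p(p(a))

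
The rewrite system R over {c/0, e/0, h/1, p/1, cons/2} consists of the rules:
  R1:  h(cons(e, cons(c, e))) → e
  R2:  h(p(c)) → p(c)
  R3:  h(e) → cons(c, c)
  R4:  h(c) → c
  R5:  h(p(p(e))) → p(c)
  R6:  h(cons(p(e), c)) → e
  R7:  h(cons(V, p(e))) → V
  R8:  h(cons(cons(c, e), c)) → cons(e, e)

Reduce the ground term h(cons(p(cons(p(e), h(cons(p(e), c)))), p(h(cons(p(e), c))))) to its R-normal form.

1. h(cons(p(cons(p(e), h(cons(p(e), c)))), p(h(cons(p(e), c)))))  →  h(cons(p(cons(p(e), e)), p(h(cons(p(e), c)))))   [R6 at 1.1.1.2]
2. h(cons(p(cons(p(e), e)), p(h(cons(p(e), c)))))  →  h(cons(p(cons(p(e), e)), p(e)))   [R6 at 1.2.1]
3. h(cons(p(cons(p(e), e)), p(e)))  →  p(cons(p(e), e))   [R7 at ε]

p(cons(p(e), e))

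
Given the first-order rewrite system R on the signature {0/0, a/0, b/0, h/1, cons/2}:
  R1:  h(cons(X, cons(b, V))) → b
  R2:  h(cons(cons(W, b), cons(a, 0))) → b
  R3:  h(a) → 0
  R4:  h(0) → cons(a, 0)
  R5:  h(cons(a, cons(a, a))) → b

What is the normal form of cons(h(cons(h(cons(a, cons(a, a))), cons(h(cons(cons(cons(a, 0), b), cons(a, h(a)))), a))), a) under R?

cons(b, a)

1. cons(h(cons(h(cons(a, cons(a, a))), cons(h(cons(cons(cons(a, 0), b), cons(a, h(a)))), a))), a)  →  cons(h(cons(b, cons(h(cons(cons(cons(a, 0), b), cons(a, h(a)))), a))), a)   [R5 at 1.1.1]
2. cons(h(cons(b, cons(h(cons(cons(cons(a, 0), b), cons(a, h(a)))), a))), a)  →  cons(h(cons(b, cons(h(cons(cons(cons(a, 0), b), cons(a, 0))), a))), a)   [R3 at 1.1.2.1.1.2.2]
3. cons(h(cons(b, cons(h(cons(cons(cons(a, 0), b), cons(a, 0))), a))), a)  →  cons(h(cons(b, cons(b, a))), a)   [R2 at 1.1.2.1]
4. cons(h(cons(b, cons(b, a))), a)  →  cons(b, a)   [R1 at 1]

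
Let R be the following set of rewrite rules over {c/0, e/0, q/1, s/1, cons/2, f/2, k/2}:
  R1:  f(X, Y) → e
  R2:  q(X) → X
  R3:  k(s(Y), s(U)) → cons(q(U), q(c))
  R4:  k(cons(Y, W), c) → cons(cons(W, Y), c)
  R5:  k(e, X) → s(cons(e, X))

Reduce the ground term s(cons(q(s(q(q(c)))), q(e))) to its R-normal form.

1. s(cons(q(s(q(q(c)))), q(e)))  →  s(cons(s(q(q(c))), q(e)))   [R2 at 1.1]
2. s(cons(s(q(q(c))), q(e)))  →  s(cons(s(q(c)), q(e)))   [R2 at 1.1.1]
3. s(cons(s(q(c)), q(e)))  →  s(cons(s(c), q(e)))   [R2 at 1.1.1]
4. s(cons(s(c), q(e)))  →  s(cons(s(c), e))   [R2 at 1.2]

s(cons(s(c), e))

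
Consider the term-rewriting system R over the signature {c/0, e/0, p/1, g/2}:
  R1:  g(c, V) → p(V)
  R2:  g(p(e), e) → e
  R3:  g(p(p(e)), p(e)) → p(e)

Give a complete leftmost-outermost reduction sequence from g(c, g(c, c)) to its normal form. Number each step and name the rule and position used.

1. g(c, g(c, c))  →  p(g(c, c))   [R1 at ε]
2. p(g(c, c))  →  p(p(c))   [R1 at 1]

p(p(c))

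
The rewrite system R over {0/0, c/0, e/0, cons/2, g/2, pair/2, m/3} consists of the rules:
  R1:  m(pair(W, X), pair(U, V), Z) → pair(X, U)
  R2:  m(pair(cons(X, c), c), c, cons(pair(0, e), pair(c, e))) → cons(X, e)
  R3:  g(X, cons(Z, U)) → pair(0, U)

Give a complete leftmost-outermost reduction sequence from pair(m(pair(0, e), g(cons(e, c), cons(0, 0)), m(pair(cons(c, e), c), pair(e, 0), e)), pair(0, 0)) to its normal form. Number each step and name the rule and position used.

1. pair(m(pair(0, e), g(cons(e, c), cons(0, 0)), m(pair(cons(c, e), c), pair(e, 0), e)), pair(0, 0))  →  pair(m(pair(0, e), pair(0, 0), m(pair(cons(c, e), c), pair(e, 0), e)), pair(0, 0))   [R3 at 1.2]
2. pair(m(pair(0, e), pair(0, 0), m(pair(cons(c, e), c), pair(e, 0), e)), pair(0, 0))  →  pair(pair(e, 0), pair(0, 0))   [R1 at 1]

pair(pair(e, 0), pair(0, 0))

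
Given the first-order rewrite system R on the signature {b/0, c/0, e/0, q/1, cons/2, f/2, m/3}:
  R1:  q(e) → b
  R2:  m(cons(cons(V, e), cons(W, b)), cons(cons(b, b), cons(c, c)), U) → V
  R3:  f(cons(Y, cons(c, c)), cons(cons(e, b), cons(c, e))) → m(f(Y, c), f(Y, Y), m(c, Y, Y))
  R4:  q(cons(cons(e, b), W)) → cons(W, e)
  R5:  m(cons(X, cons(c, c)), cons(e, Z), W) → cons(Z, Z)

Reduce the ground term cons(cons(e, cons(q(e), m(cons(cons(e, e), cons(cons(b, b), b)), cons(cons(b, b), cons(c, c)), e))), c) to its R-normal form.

1. cons(cons(e, cons(q(e), m(cons(cons(e, e), cons(cons(b, b), b)), cons(cons(b, b), cons(c, c)), e))), c)  →  cons(cons(e, cons(b, m(cons(cons(e, e), cons(cons(b, b), b)), cons(cons(b, b), cons(c, c)), e))), c)   [R1 at 1.2.1]
2. cons(cons(e, cons(b, m(cons(cons(e, e), cons(cons(b, b), b)), cons(cons(b, b), cons(c, c)), e))), c)  →  cons(cons(e, cons(b, e)), c)   [R2 at 1.2.2]

cons(cons(e, cons(b, e)), c)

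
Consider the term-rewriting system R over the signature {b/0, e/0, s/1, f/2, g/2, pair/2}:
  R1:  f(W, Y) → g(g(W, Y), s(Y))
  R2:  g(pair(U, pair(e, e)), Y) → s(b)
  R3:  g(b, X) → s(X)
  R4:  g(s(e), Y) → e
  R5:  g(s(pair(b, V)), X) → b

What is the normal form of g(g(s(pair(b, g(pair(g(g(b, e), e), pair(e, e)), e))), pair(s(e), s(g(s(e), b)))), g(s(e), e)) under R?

1. g(g(s(pair(b, g(pair(g(g(b, e), e), pair(e, e)), e))), pair(s(e), s(g(s(e), b)))), g(s(e), e))  →  g(b, g(s(e), e))   [R5 at 1]
2. g(b, g(s(e), e))  →  s(g(s(e), e))   [R3 at ε]
3. s(g(s(e), e))  →  s(e)   [R4 at 1]

s(e)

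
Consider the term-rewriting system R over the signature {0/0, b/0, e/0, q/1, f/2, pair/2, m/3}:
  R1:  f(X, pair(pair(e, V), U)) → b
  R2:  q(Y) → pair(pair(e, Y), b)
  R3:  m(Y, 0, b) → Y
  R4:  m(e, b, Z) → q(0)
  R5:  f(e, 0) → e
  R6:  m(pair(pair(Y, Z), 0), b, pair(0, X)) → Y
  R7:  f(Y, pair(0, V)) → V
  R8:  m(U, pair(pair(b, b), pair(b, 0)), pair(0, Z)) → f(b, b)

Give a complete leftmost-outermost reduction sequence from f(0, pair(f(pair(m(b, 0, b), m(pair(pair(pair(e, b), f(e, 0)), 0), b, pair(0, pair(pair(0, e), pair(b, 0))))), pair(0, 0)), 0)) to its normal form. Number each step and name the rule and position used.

0

1. f(0, pair(f(pair(m(b, 0, b), m(pair(pair(pair(e, b), f(e, 0)), 0), b, pair(0, pair(pair(0, e), pair(b, 0))))), pair(0, 0)), 0))  →  f(0, pair(0, 0))   [R7 at 2.1]
2. f(0, pair(0, 0))  →  0   [R7 at ε]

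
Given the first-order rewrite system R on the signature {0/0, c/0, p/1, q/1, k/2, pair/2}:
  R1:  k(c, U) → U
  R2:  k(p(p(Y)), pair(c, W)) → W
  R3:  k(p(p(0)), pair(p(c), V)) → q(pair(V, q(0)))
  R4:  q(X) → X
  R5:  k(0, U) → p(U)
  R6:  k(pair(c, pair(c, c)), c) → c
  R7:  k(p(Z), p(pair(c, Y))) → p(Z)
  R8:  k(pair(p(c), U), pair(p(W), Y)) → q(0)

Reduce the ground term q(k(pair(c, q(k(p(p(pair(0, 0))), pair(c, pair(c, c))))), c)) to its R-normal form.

c

1. q(k(pair(c, q(k(p(p(pair(0, 0))), pair(c, pair(c, c))))), c))  →  k(pair(c, q(k(p(p(pair(0, 0))), pair(c, pair(c, c))))), c)   [R4 at ε]
2. k(pair(c, q(k(p(p(pair(0, 0))), pair(c, pair(c, c))))), c)  →  k(pair(c, k(p(p(pair(0, 0))), pair(c, pair(c, c)))), c)   [R4 at 1.2]
3. k(pair(c, k(p(p(pair(0, 0))), pair(c, pair(c, c)))), c)  →  k(pair(c, pair(c, c)), c)   [R2 at 1.2]
4. k(pair(c, pair(c, c)), c)  →  c   [R6 at ε]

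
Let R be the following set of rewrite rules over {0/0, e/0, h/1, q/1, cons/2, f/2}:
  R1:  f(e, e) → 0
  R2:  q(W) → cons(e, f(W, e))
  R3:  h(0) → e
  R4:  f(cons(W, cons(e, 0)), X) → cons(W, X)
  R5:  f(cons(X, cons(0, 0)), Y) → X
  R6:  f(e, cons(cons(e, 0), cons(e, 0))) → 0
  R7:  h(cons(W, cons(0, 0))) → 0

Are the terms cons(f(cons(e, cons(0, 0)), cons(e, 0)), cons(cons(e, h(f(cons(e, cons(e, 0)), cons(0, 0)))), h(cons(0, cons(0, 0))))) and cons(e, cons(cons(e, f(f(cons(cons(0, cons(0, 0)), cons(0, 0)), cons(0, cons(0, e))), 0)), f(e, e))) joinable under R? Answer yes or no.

Reduce t₁ = cons(f(cons(e, cons(0, 0)), cons(e, 0)), cons(cons(e, h(f(cons(e, cons(e, 0)), cons(0, 0)))), h(cons(0, cons(0, 0))))):
1. cons(f(cons(e, cons(0, 0)), cons(e, 0)), cons(cons(e, h(f(cons(e, cons(e, 0)), cons(0, 0)))), h(cons(0, cons(0, 0)))))  →  cons(e, cons(cons(e, h(f(cons(e, cons(e, 0)), cons(0, 0)))), h(cons(0, cons(0, 0)))))   [R5 at 1]
2. cons(e, cons(cons(e, h(f(cons(e, cons(e, 0)), cons(0, 0)))), h(cons(0, cons(0, 0)))))  →  cons(e, cons(cons(e, h(cons(e, cons(0, 0)))), h(cons(0, cons(0, 0)))))   [R4 at 2.1.2.1]
3. cons(e, cons(cons(e, h(cons(e, cons(0, 0)))), h(cons(0, cons(0, 0)))))  →  cons(e, cons(cons(e, 0), h(cons(0, cons(0, 0)))))   [R7 at 2.1.2]
4. cons(e, cons(cons(e, 0), h(cons(0, cons(0, 0)))))  →  cons(e, cons(cons(e, 0), 0))   [R7 at 2.2]

Reduce t₂ = cons(e, cons(cons(e, f(f(cons(cons(0, cons(0, 0)), cons(0, 0)), cons(0, cons(0, e))), 0)), f(e, e))):
1. cons(e, cons(cons(e, f(f(cons(cons(0, cons(0, 0)), cons(0, 0)), cons(0, cons(0, e))), 0)), f(e, e)))  →  cons(e, cons(cons(e, f(cons(0, cons(0, 0)), 0)), f(e, e)))   [R5 at 2.1.2.1]
2. cons(e, cons(cons(e, f(cons(0, cons(0, 0)), 0)), f(e, e)))  →  cons(e, cons(cons(e, 0), f(e, e)))   [R5 at 2.1.2]
3. cons(e, cons(cons(e, 0), f(e, e)))  →  cons(e, cons(cons(e, 0), 0))   [R1 at 2.2]

yes — NF(t₁) = cons(e, cons(cons(e, 0), 0)), NF(t₂) = cons(e, cons(cons(e, 0), 0))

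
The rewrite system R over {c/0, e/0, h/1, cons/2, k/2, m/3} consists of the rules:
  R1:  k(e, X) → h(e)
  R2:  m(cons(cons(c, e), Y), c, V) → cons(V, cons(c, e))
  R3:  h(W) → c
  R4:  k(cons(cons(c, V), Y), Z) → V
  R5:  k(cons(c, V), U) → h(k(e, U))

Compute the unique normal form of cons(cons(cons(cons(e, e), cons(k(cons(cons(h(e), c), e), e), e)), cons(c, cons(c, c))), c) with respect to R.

1. cons(cons(cons(cons(e, e), cons(k(cons(cons(h(e), c), e), e), e)), cons(c, cons(c, c))), c)  →  cons(cons(cons(cons(e, e), cons(k(cons(cons(c, c), e), e), e)), cons(c, cons(c, c))), c)   [R3 at 1.1.2.1.1.1.1]
2. cons(cons(cons(cons(e, e), cons(k(cons(cons(c, c), e), e), e)), cons(c, cons(c, c))), c)  →  cons(cons(cons(cons(e, e), cons(c, e)), cons(c, cons(c, c))), c)   [R4 at 1.1.2.1]

cons(cons(cons(cons(e, e), cons(c, e)), cons(c, cons(c, c))), c)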